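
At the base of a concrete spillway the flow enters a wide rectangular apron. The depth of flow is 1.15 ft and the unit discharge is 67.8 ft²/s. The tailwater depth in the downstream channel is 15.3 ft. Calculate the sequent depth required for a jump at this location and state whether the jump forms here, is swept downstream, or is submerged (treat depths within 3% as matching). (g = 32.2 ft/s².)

y₂ = 15.2 ft; the jump forms here

V₁ = q/y₁ = 67.8/1.15 = 59.0 ft/s. Fr₁ = V₁/√(g·y₁) = 59.0/√(32.2×1.15) = 9.69.
From the momentum equation for a rectangular channel, y₂/y₁ = ½[√(1 + 8Fr₁²) − 1] = ½[√751.9 − 1] = 13.2.
y₂ = 13.2 × 1.15 = 15.2 ft.
Tailwater y_tw = 15.3 ft: y_tw ≈ y₂, so the jump forms here.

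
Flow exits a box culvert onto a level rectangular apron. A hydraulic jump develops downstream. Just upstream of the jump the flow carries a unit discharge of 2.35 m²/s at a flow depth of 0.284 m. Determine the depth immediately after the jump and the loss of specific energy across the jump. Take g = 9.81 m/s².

V₁ = q/y₁ = 2.35/0.284 = 8.27 m/s. Fr₁ = V₁/√(g·y₁) = 8.27/√(9.81×0.284) = 4.96.
By Bélanger, y₂/y₁ = ½[√(1 + 8Fr₁²) − 1] = ½[√197.6 − 1] = 6.53.
y₂ = 6.53 × 0.284 = 1.85 m.
V₂ = q/y₂ = 2.35/1.85 = 1.27 m/s. E₁ = y₁ + V₁²/2g = 3.77 m; E₂ = y₂ + V₂²/2g = 1.94 m. ΔE = E₁ − E₂ = 1.84 m.

y₂ = 1.85 m; ΔE = 1.84 m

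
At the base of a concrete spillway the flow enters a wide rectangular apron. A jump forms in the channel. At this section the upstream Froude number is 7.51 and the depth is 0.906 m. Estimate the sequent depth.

Fr₁ = 7.51 (given).
Conjugate-depth relation: y₂/y₁ = ½[√(1 + 8Fr₁²) − 1] = ½[√452.2 − 1] = 10.1.
y₂ = 10.1 × 0.906 = 9.18 m.

y₂ = 9.18 m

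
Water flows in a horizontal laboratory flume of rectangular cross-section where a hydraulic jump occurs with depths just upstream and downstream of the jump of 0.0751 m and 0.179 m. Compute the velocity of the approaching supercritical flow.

V₁ = 1.72 m/s

For a rectangular channel the momentum equation gives q² = ½·g·y₁·y₂·(y₁ + y₂) = ½×9.81×0.0751×0.179×0.254 = 0.0168.
q = √0.0168 = 0.129 m²/s.
V₁ = q/y₁ = 0.129/0.0751 = 1.72 m/s.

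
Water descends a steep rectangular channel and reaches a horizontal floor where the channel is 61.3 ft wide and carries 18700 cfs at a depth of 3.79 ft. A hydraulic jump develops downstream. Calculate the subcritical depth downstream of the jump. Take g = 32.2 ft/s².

q = Q/b = 18700/61.3 = 305 ft²/s; V₁ = q/y₁ = 80.5 ft/s. Fr₁ = V₁/√(g·y₁) = 7.29.
From the momentum equation for a rectangular channel, y₂/y₁ = ½[√(1 + 8Fr₁²) − 1] = ½[√425.7 − 1] = 9.82.
y₂ = 9.82 × 3.79 = 37.2 ft.

y₂ = 37.2 ft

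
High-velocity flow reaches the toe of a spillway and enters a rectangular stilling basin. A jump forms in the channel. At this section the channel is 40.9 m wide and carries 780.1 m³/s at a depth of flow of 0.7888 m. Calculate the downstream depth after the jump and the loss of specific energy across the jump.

q = Q/b = 780.1/40.9 = 19.07 m²/s; V₁ = q/y₁ = 24.18 m/s. Fr₁ = V₁/√(g·y₁) = 8.692.
By Bélanger, y₂/y₁ = ½[√(1 + 8Fr₁²) − 1] = ½[√605.47 − 1] = 11.80.
y₂ = 11.80 × 0.7888 = 9.310 m.
V₂ = q/y₂ = 19.07/9.310 = 2.049 m/s. E₁ = y₁ + V₁²/2g = 30.59 m; E₂ = y₂ + V₂²/2g = 9.524 m. ΔE = E₁ − E₂ = 21.06 m.

y₂ = 9.310 m; ΔE = 21.06 m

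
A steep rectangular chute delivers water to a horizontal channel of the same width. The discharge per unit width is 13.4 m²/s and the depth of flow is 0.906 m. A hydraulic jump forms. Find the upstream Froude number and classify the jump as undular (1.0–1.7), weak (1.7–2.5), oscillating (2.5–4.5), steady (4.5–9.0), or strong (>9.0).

Fr₁ = 4.96; steady jump

V₁ = q/y₁ = 13.4/0.906 = 14.8 m/s. Fr₁ = V₁/√(g·y₁) = 14.8/√(9.81×0.906) = 4.96.
Fr₁ = 4.96 lies in the steady range.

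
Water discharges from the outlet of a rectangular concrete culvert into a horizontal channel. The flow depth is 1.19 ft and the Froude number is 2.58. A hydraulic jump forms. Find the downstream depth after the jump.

y₂ = 3.79 ft

Fr₁ = 2.58 (given).
Conjugate-depth relation: y₂/y₁ = ½[√(1 + 8Fr₁²) − 1] = ½[√54.25 − 1] = 3.18.
y₂ = 3.18 × 1.19 = 3.79 ft.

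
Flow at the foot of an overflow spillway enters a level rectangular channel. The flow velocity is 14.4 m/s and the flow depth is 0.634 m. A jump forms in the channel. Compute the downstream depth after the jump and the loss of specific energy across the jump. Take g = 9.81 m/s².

Fr₁ = V₁/√(g·y₁) = 14.4/√(9.81×0.634) = 5.77.
Bélanger equation: y₂/y₁ = ½[√(1 + 8Fr₁²) − 1] = ½[√267.7 − 1] = 7.68.
y₂ = 7.68 × 0.634 = 4.87 m.
Head loss: ΔE = (y₂ − y₁)³/(4y₁y₂) = (4.87 − 0.634)³/(4×0.634×4.87) = 76.0/12.3 = 6.15 m.

y₂ = 4.87 m; ΔE = 6.15 m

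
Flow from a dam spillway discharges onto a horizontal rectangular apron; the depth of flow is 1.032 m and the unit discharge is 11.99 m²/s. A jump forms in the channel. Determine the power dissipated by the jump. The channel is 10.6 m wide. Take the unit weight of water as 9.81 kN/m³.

V₁ = q/y₁ = 11.99/1.032 = 11.62 m/s. Fr₁ = V₁/√(g·y₁) = 11.62/√(9.81×1.032) = 3.651.
Bélanger equation: y₂/y₁ = ½[√(1 + 8Fr₁²) − 1] = ½[√107.66 − 1] = 4.688.
y₂ = 4.688 × 1.032 = 4.838 m.
Head loss: ΔE = (y₂ − y₁)³/(4y₁y₂) = (4.838 − 1.032)³/(4×1.032×4.838) = 55.14/19.97 = 2.761 m.
Q = q·b = 11.99 × 10.6 = 127.1 m³/s. P = γ·Q·ΔE = 9.81 × 127.1 × 2.761 = 3442 kW.

P = 3442 kW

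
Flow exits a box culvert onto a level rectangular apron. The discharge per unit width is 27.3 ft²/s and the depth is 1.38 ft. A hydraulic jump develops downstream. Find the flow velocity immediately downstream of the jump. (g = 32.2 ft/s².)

V₁ = q/y₁ = 27.3/1.38 = 19.8 ft/s. Fr₁ = V₁/√(g·y₁) = 19.8/√(32.2×1.38) = 2.97.
Conjugate-depth relation: y₂/y₁ = ½[√(1 + 8Fr₁²) − 1] = ½[√71.46 − 1] = 3.73.
y₂ = 3.73 × 1.38 = 5.14 ft.
V₂ = q/y₂ = 27.3/5.14 = 5.31 ft/s.

V₂ = 5.31 ft/s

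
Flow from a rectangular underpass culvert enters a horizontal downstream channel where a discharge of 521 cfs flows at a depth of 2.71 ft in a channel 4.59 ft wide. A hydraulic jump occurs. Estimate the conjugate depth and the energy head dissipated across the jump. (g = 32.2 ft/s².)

y₂ = 15.9 ft; ΔE = 13.3 ft

q = Q/b = 521/4.59 = 114 ft²/s; V₁ = q/y₁ = 41.9 ft/s. Fr₁ = V₁/√(g·y₁) = 4.48.
Conjugate-depth relation: y₂/y₁ = ½[√(1 + 8Fr₁²) − 1] = ½[√161.8 − 1] = 5.86.
y₂ = 5.86 × 2.71 = 15.9 ft.
V₂ = q/y₂ = 114/15.9 = 7.15 ft/s. E₁ = y₁ + V₁²/2g = 30.0 ft; E₂ = y₂ + V₂²/2g = 16.7 ft. ΔE = E₁ − E₂ = 13.3 ft.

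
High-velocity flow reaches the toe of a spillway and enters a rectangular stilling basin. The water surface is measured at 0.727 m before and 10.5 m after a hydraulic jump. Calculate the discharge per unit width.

q = 20.5 m²/s

For a rectangular channel the momentum equation gives q² = ½·g·y₁·y₂·(y₁ + y₂) = ½×9.81×0.727×10.5×11.2 = 420.
q = √420 = 20.5 m²/s.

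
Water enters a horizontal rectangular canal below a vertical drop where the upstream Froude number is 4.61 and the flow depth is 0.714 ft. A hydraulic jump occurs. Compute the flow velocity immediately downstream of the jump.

Fr₁ = 4.61 (given).
Bélanger equation: y₂/y₁ = ½[√(1 + 8Fr₁²) − 1] = ½[√171.0 − 1] = 6.04.
y₂ = 6.04 × 0.714 = 4.31 ft.
V₁ = Fr₁·√(g·y₁) = 4.61×√(32.2×0.714) = 22.1 ft/s; q = V₁·y₁ = 15.8 ft²/s.
V₂ = q/y₂ = 15.8/4.31 = 3.66 ft/s.

V₂ = 3.66 ft/s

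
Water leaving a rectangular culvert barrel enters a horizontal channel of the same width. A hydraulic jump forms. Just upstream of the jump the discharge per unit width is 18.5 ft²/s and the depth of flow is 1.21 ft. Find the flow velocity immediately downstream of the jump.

V₁ = q/y₁ = 18.5/1.21 = 15.3 ft/s. Fr₁ = V₁/√(g·y₁) = 15.3/√(32.2×1.21) = 2.45.
Sequent-depth ratio: y₂/y₁ = ½[√(1 + 8Fr₁²) − 1] = ½[√49.00 − 1] = 3.00.
y₂ = 3.00 × 1.21 = 3.63 ft.
V₂ = q/y₂ = 18.5/3.63 = 5.10 ft/s.

V₂ = 5.10 ft/s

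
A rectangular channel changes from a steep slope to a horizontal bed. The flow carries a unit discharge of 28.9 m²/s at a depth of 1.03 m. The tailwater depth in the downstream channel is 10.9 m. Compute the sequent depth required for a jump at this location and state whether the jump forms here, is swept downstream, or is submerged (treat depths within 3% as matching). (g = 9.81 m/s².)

V₁ = q/y₁ = 28.9/1.03 = 28.1 m/s. Fr₁ = V₁/√(g·y₁) = 28.1/√(9.81×1.03) = 8.83.
Sequent-depth ratio: y₂/y₁ = ½[√(1 + 8Fr₁²) − 1] = ½[√624.3 − 1] = 12.0.
y₂ = 12.0 × 1.03 = 12.4 m.
Tailwater y_tw = 10.9 m: y_tw < y₂, so the jump is swept downstream.

y₂ = 12.4 m; the jump is swept downstream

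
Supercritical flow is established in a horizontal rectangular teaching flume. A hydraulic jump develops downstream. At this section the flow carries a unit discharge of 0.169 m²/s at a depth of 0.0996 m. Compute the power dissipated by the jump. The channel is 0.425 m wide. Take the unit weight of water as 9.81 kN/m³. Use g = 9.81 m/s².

V₁ = q/y₁ = 0.169/0.0996 = 1.70 m/s. Fr₁ = V₁/√(g·y₁) = 1.70/√(9.81×0.0996) = 1.72.
Bélanger equation: y₂/y₁ = ½[√(1 + 8Fr₁²) − 1] = ½[√24.57 − 1] = 1.98.
y₂ = 1.98 × 0.0996 = 0.197 m.
V₂ = q/y₂ = 0.169/0.197 = 0.858 m/s. E₁ = y₁ + V₁²/2g = 0.246 m; E₂ = y₂ + V₂²/2g = 0.235 m. ΔE = E₁ − E₂ = 0.0118 m.
Q = q·b = 0.169 × 0.425 = 0.0718 m³/s. P = γ·Q·ΔE = 9.81 × 0.0718 × 0.0118 = 0.00831 kW.

P = 0.00831 kW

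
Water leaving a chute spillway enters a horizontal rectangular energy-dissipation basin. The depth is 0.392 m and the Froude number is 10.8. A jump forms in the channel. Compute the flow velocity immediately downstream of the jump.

V₂ = 1.43 m/s

Fr₁ = 10.8 (given).
Sequent-depth ratio: y₂/y₁ = ½[√(1 + 8Fr₁²) − 1] = ½[√934.1 − 1] = 14.8.
y₂ = 14.8 × 0.392 = 5.79 m.
V₁ = Fr₁·√(g·y₁) = 10.8×√(9.81×0.392) = 21.2 m/s; q = V₁·y₁ = 8.30 m²/s.
V₂ = q/y₂ = 8.30/5.79 = 1.43 m/s.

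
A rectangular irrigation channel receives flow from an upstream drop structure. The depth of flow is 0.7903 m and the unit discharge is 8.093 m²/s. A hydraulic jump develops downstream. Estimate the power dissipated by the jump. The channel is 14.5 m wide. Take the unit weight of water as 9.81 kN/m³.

V₁ = q/y₁ = 8.093/0.7903 = 10.24 m/s. Fr₁ = V₁/√(g·y₁) = 10.24/√(9.81×0.7903) = 3.678.
Conjugate-depth relation: y₂/y₁ = ½[√(1 + 8Fr₁²) − 1] = ½[√109.21 − 1] = 4.725.
y₂ = 4.725 × 0.7903 = 3.734 m.
Head loss: ΔE = (y₂ − y₁)³/(4y₁y₂) = (3.734 − 0.7903)³/(4×0.7903×3.734) = 25.52/11.80 = 2.161 m.
Q = q·b = 8.093 × 14.5 = 117.3 m³/s. P = γ·Q·ΔE = 9.81 × 117.3 × 2.161 = 2488 kW.

P = 2488 kW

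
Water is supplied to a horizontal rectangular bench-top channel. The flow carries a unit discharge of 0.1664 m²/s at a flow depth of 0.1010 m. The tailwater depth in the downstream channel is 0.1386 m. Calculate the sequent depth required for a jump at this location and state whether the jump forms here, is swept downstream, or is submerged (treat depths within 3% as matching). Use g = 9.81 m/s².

y₂ = 0.1912 m; the jump is swept downstream

V₁ = q/y₁ = 0.1664/0.1010 = 1.648 m/s. Fr₁ = V₁/√(g·y₁) = 1.648/√(9.81×0.1010) = 1.655.
Bélanger equation: y₂/y₁ = ½[√(1 + 8Fr₁²) − 1] = ½[√22.916 − 1] = 1.894.
y₂ = 1.894 × 0.1010 = 0.1912 m.
Tailwater y_tw = 0.1386 m: y_tw < y₂, so the jump is swept downstream.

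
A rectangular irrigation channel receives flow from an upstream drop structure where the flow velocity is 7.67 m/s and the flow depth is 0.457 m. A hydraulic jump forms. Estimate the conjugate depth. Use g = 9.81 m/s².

y₂ = 2.12 m

Fr₁ = V₁/√(g·y₁) = 7.67/√(9.81×0.457) = 3.62.
Bélanger equation: y₂/y₁ = ½[√(1 + 8Fr₁²) − 1] = ½[√106.0 − 1] = 4.65.
y₂ = 4.65 × 0.457 = 2.12 m.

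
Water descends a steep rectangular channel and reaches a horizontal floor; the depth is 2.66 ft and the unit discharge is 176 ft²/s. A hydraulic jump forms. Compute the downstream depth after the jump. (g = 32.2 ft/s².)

y₂ = 25.6 ft

V₁ = q/y₁ = 176/2.66 = 66.2 ft/s. Fr₁ = V₁/√(g·y₁) = 66.2/√(32.2×2.66) = 7.15.
By Bélanger, y₂/y₁ = ½[√(1 + 8Fr₁²) − 1] = ½[√409.9 − 1] = 9.62.
y₂ = 9.62 × 2.66 = 25.6 ft.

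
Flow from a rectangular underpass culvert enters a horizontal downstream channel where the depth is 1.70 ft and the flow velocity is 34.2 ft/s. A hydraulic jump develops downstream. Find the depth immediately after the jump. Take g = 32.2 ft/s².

y₂ = 10.3 ft

Fr₁ = V₁/√(g·y₁) = 34.2/√(32.2×1.70) = 4.62.
Sequent-depth ratio: y₂/y₁ = ½[√(1 + 8Fr₁²) − 1] = ½[√171.9 − 1] = 6.06.
y₂ = 6.06 × 1.70 = 10.3 ft.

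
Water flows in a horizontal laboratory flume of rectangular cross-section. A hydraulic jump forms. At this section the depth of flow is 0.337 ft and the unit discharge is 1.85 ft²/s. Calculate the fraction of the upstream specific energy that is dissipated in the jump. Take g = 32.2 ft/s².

ΔE/E₁ = 0.0412 (4.12%)

V₁ = q/y₁ = 1.85/0.337 = 5.49 ft/s. Fr₁ = V₁/√(g·y₁) = 5.49/√(32.2×0.337) = 1.67.
Conjugate-depth relation: y₂/y₁ = ½[√(1 + 8Fr₁²) − 1] = ½[√23.22 − 1] = 1.91.
y₂ = 1.91 × 0.337 = 0.643 ft.
E₁ = y₁ + V₁²/2g = 0.805 ft. ΔE = (y₂ − y₁)³/(4y₁y₂) = 0.0332 ft. ΔE/E₁ = 0.0332/0.805 = 0.0412.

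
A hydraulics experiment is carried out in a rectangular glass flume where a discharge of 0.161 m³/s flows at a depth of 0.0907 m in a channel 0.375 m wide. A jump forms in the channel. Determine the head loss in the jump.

ΔE = 0.607 m

q = Q/b = 0.161/0.375 = 0.429 m²/s; V₁ = q/y₁ = 4.73 m/s. Fr₁ = V₁/√(g·y₁) = 5.02.
Bélanger equation: y₂/y₁ = ½[√(1 + 8Fr₁²) − 1] = ½[√202.5 − 1] = 6.61.
y₂ = 6.61 × 0.0907 = 0.600 m.
V₂ = q/y₂ = 0.429/0.600 = 0.716 m/s. E₁ = y₁ + V₁²/2g = 1.23 m; E₂ = y₂ + V₂²/2g = 0.626 m. ΔE = E₁ − E₂ = 0.607 m.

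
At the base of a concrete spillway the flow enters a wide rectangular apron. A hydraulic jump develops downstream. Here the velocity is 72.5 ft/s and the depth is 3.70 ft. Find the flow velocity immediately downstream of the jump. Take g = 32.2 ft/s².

V₂ = 8.14 ft/s

Fr₁ = V₁/√(g·y₁) = 72.5/√(32.2×3.70) = 6.64.
From the momentum equation for a rectangular channel, y₂/y₁ = ½[√(1 + 8Fr₁²) − 1] = ½[√353.9 − 1] = 8.91.
y₂ = 8.91 × 3.70 = 33.0 ft.
q = V₁·y₁ = 72.5 × 3.70 = 268 ft²/s.
V₂ = q/y₂ = 268/33.0 = 8.14 ft/s.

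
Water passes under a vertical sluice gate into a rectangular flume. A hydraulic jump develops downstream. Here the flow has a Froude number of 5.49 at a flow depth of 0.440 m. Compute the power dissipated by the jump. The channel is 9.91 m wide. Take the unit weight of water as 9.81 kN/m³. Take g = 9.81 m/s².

P = 1826 kW

Fr₁ = 5.49 (given).
Conjugate-depth relation: y₂/y₁ = ½[√(1 + 8Fr₁²) − 1] = ½[√242.1 − 1] = 7.28.
y₂ = 7.28 × 0.440 = 3.20 m.
V₁ = Fr₁·√(g·y₁) = 5.49×√(9.81×0.440) = 11.4 m/s; q = V₁·y₁ = 5.02 m²/s. V₂ = q/y₂ = 5.02/3.20 = 1.57 m/s. E₁ = y₁ + V₁²/2g = 7.07 m; E₂ = y₂ + V₂²/2g = 3.33 m. ΔE = E₁ − E₂ = 3.74 m.
Q = q·b = 5.02 × 9.91 = 49.7 m³/s. P = γ·Q·ΔE = 9.81 × 49.7 × 3.74 = 1826 kW.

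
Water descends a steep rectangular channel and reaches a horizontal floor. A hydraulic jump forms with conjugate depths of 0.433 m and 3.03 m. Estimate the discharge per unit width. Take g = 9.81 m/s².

q = 4.72 m²/s

For a rectangular channel the momentum equation gives q² = ½·g·y₁·y₂·(y₁ + y₂) = ½×9.81×0.433×3.03×3.46 = 22.3.
q = √22.3 = 4.72 m²/s.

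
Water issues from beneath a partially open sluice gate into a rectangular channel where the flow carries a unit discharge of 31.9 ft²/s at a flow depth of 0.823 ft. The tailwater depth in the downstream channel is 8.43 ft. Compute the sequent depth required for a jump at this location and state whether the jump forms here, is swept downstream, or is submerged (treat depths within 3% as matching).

V₁ = q/y₁ = 31.9/0.823 = 38.8 ft/s. Fr₁ = V₁/√(g·y₁) = 38.8/√(32.2×0.823) = 7.53.
Conjugate-depth relation: y₂/y₁ = ½[√(1 + 8Fr₁²) − 1] = ½[√454.5 − 1] = 10.2.
y₂ = 10.2 × 0.823 = 8.36 ft.
Tailwater y_tw = 8.43 ft: y_tw ≈ y₂, so the jump forms here.

y₂ = 8.36 ft; the jump forms here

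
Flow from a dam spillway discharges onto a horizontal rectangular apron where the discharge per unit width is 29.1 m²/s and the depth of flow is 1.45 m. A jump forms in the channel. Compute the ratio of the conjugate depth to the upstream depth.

V₁ = q/y₁ = 29.1/1.45 = 20.1 m/s. Fr₁ = V₁/√(g·y₁) = 20.1/√(9.81×1.45) = 5.32.
Sequent-depth ratio: y₂/y₁ = ½[√(1 + 8Fr₁²) − 1] = ½[√227.5 − 1] = 7.04.

y₂/y₁ = 7.04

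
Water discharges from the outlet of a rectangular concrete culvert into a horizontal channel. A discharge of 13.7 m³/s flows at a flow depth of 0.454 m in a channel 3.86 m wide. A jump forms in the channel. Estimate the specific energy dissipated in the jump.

ΔE = 1.27 m

q = Q/b = 13.7/3.86 = 3.55 m²/s; V₁ = q/y₁ = 7.82 m/s. Fr₁ = V₁/√(g·y₁) = 3.70.
Bélanger equation: y₂/y₁ = ½[√(1 + 8Fr₁²) − 1] = ½[√110.8 − 1] = 4.76.
y₂ = 4.76 × 0.454 = 2.16 m.
V₂ = q/y₂ = 3.55/2.16 = 1.64 m/s. E₁ = y₁ + V₁²/2g = 3.57 m; E₂ = y₂ + V₂²/2g = 2.30 m. ΔE = E₁ − E₂ = 1.27 m.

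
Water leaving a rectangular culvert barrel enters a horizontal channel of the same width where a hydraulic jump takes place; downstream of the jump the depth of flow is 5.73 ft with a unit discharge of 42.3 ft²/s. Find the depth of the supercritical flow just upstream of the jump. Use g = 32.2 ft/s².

V₂ = q/y₂ = 42.3/5.73 = 7.38 ft/s; Fr₂ = V₂/√(g·y₂) = 0.543.
From the momentum equation (using Fr₂), y₁/y₂ = ½[√(1 + 8Fr₂²) − 1] = ½[√3.363 − 1] = 0.417.
y₁ = 0.417 × 5.73 = 2.39 ft.

y₁ = 2.39 ft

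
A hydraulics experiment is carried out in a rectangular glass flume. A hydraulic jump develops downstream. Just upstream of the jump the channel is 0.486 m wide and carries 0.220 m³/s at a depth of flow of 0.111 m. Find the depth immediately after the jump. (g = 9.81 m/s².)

y₂ = 0.560 m

q = Q/b = 0.220/0.486 = 0.453 m²/s; V₁ = q/y₁ = 4.08 m/s. Fr₁ = V₁/√(g·y₁) = 3.91.
From the momentum equation for a rectangular channel, y₂/y₁ = ½[√(1 + 8Fr₁²) − 1] = ½[√123.2 − 1] = 5.05.
y₂ = 5.05 × 0.111 = 0.560 m.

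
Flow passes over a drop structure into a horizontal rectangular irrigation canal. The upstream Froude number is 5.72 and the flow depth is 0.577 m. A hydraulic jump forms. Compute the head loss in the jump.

ΔE = 5.47 m

Fr₁ = 5.72 (given).
From the momentum equation for a rectangular channel, y₂/y₁ = ½[√(1 + 8Fr₁²) − 1] = ½[√262.7 − 1] = 7.60.
y₂ = 7.60 × 0.577 = 4.39 m.
V₁ = Fr₁·√(g·y₁) = 5.72×√(9.81×0.577) = 13.6 m/s; q = V₁·y₁ = 7.85 m²/s. V₂ = q/y₂ = 7.85/4.39 = 1.79 m/s. E₁ = y₁ + V₁²/2g = 10.0 m; E₂ = y₂ + V₂²/2g = 4.55 m. ΔE = E₁ − E₂ = 5.47 m.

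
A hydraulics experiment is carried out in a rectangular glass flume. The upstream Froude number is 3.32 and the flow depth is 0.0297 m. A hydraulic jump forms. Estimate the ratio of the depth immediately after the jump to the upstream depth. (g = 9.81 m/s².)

Fr₁ = 3.32 (given).
By Bélanger, y₂/y₁ = ½[√(1 + 8Fr₁²) − 1] = ½[√89.18 − 1] = 4.22.

y₂/y₁ = 4.22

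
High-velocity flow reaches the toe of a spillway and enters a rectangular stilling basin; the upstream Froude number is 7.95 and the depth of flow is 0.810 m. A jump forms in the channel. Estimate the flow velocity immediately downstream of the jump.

V₂ = 2.08 m/s

Fr₁ = 7.95 (given).
Conjugate-depth relation: y₂/y₁ = ½[√(1 + 8Fr₁²) − 1] = ½[√506.6 − 1] = 10.8.
y₂ = 10.8 × 0.810 = 8.71 m.
V₁ = Fr₁·√(g·y₁) = 7.95×√(9.81×0.810) = 22.4 m/s; q = V₁·y₁ = 18.2 m²/s.
V₂ = q/y₂ = 18.2/8.71 = 2.08 m/s.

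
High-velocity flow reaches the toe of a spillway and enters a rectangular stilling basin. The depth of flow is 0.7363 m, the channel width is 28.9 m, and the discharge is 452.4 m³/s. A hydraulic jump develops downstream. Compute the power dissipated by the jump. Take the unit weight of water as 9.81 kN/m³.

P = 69658 kW

q = Q/b = 452.4/28.9 = 15.65 m²/s; V₁ = q/y₁ = 21.26 m/s. Fr₁ = V₁/√(g·y₁) = 7.911.
Conjugate-depth relation: y₂/y₁ = ½[√(1 + 8Fr₁²) − 1] = ½[√501.62 − 1] = 10.70.
y₂ = 10.70 × 0.7363 = 7.877 m.
Head loss: ΔE = (y₂ − y₁)³/(4y₁y₂) = (7.877 − 0.7363)³/(4×0.7363×7.877) = 364.1/23.20 = 15.70 m.
P = γ·Q·ΔE = 9.81 × 452.4 × 15.70 = 69658 kW.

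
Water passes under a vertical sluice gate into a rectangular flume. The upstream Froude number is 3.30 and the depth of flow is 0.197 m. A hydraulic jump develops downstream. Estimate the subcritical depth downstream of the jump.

Fr₁ = 3.30 (given).
By Bélanger, y₂/y₁ = ½[√(1 + 8Fr₁²) − 1] = ½[√88.12 − 1] = 4.19.
y₂ = 4.19 × 0.197 = 0.826 m.

y₂ = 0.826 m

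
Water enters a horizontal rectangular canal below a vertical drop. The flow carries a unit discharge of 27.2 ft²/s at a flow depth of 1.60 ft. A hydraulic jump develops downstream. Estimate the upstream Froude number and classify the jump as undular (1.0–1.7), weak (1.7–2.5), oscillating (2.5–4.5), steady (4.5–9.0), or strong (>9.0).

Fr₁ = 2.37; weak jump

V₁ = q/y₁ = 27.2/1.60 = 17.0 ft/s. Fr₁ = V₁/√(g·y₁) = 17.0/√(32.2×1.60) = 2.37.
Fr₁ = 2.37 lies in the weak range.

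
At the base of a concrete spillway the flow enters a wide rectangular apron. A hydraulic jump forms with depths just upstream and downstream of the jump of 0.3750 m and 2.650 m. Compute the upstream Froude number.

Fr₁ = 5.339

For a rectangular channel the momentum equation gives q² = ½·g·y₁·y₂·(y₁ + y₂) = ½×9.81×0.3750×2.650×3.025 = 14.74.
q = √14.74 = 3.840 m²/s.
V₁ = q/y₁ = 10.24 m/s; Fr₁ = V₁/√(g·y₁) = 5.339.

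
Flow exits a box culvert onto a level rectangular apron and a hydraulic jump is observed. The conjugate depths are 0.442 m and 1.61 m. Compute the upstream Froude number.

For a rectangular channel the momentum equation gives q² = ½·g·y₁·y₂·(y₁ + y₂) = ½×9.81×0.442×1.61×2.05 = 7.16.
q = √7.16 = 2.68 m²/s.
V₁ = q/y₁ = 6.05 m/s; Fr₁ = V₁/√(g·y₁) = 2.91.

Fr₁ = 2.91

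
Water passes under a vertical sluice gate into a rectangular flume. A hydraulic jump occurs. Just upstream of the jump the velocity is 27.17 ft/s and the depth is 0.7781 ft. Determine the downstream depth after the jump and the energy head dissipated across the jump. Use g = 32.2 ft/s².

Fr₁ = V₁/√(g·y₁) = 27.17/√(32.2×0.7781) = 5.428.
Conjugate-depth relation: y₂/y₁ = ½[√(1 + 8Fr₁²) − 1] = ½[√236.71 − 1] = 7.193.
y₂ = 7.193 × 0.7781 = 5.597 ft.
q = V₁·y₁ = 27.17 × 0.7781 = 21.14 ft²/s. V₂ = q/y₂ = 21.14/5.597 = 3.777 ft/s. E₁ = y₁ + V₁²/2g = 12.24 ft; E₂ = y₂ + V₂²/2g = 5.818 ft. ΔE = E₁ − E₂ = 6.423 ft.

y₂ = 5.597 ft; ΔE = 6.423 ft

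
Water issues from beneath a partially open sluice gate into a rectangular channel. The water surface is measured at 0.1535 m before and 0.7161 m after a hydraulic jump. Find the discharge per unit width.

For a rectangular channel the momentum equation gives q² = ½·g·y₁·y₂·(y₁ + y₂) = ½×9.81×0.1535×0.7161×0.8696 = 0.4689.
q = √0.4689 = 0.6847 m²/s.

q = 0.6847 m²/s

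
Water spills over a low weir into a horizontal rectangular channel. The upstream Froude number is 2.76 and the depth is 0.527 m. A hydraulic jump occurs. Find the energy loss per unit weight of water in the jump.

ΔE = 0.554 m

Fr₁ = 2.76 (given).
Bélanger equation: y₂/y₁ = ½[√(1 + 8Fr₁²) − 1] = ½[√61.94 − 1] = 3.44.
y₂ = 3.44 × 0.527 = 1.81 m.
V₁ = Fr₁·√(g·y₁) = 2.76×√(9.81×0.527) = 6.28 m/s; q = V₁·y₁ = 3.31 m²/s. V₂ = q/y₂ = 3.31/1.81 = 1.83 m/s. E₁ = y₁ + V₁²/2g = 2.53 m; E₂ = y₂ + V₂²/2g = 1.98 m. ΔE = E₁ − E₂ = 0.554 m.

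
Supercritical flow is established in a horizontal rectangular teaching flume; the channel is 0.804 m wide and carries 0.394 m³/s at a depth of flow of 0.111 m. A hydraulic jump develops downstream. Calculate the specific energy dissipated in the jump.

ΔE = 0.461 m

q = Q/b = 0.394/0.804 = 0.490 m²/s; V₁ = q/y₁ = 4.41 m/s. Fr₁ = V₁/√(g·y₁) = 4.23.
Bélanger equation: y₂/y₁ = ½[√(1 + 8Fr₁²) − 1] = ½[√144.2 − 1] = 5.50.
y₂ = 5.50 × 0.111 = 0.611 m.
Head loss: ΔE = (y₂ − y₁)³/(4y₁y₂) = (0.611 − 0.111)³/(4×0.111×0.611) = 0.125/0.271 = 0.461 m.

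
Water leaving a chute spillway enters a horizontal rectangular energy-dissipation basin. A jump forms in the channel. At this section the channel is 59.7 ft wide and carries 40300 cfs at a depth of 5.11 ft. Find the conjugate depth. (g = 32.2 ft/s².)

y₂ = 71.9 ft

q = Q/b = 40300/59.7 = 675 ft²/s; V₁ = q/y₁ = 132 ft/s. Fr₁ = V₁/√(g·y₁) = 10.3.
From the momentum equation for a rectangular channel, y₂/y₁ = ½[√(1 + 8Fr₁²) − 1] = ½[√849.5 − 1] = 14.1.
y₂ = 14.1 × 5.11 = 71.9 ft.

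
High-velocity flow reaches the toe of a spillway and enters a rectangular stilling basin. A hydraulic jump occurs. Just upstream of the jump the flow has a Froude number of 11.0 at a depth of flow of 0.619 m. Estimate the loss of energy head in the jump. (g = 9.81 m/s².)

Fr₁ = 11.0 (given).
Sequent-depth ratio: y₂/y₁ = ½[√(1 + 8Fr₁²) − 1] = ½[√969.0 − 1] = 15.1.
y₂ = 15.1 × 0.619 = 9.32 m.
V₁ = Fr₁·√(g·y₁) = 11.0×√(9.81×0.619) = 27.1 m/s; q = V₁·y₁ = 16.8 m²/s. V₂ = q/y₂ = 16.8/9.32 = 1.80 m/s. E₁ = y₁ + V₁²/2g = 38.1 m; E₂ = y₂ + V₂²/2g = 9.49 m. ΔE = E₁ − E₂ = 28.6 m.

ΔE = 28.6 m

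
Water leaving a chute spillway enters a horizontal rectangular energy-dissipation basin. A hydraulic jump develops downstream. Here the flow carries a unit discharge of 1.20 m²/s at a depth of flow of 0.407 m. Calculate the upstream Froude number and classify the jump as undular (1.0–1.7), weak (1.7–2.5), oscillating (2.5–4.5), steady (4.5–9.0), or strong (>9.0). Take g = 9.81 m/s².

Fr₁ = 1.48; undular jump

V₁ = q/y₁ = 1.20/0.407 = 2.95 m/s. Fr₁ = V₁/√(g·y₁) = 2.95/√(9.81×0.407) = 1.48.
Fr₁ = 1.48 lies in the undular range.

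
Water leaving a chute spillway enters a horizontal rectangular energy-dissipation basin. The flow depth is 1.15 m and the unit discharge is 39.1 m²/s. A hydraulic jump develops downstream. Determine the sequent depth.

V₁ = q/y₁ = 39.1/1.15 = 34.0 m/s. Fr₁ = V₁/√(g·y₁) = 34.0/√(9.81×1.15) = 10.1.
From the momentum equation for a rectangular channel, y₂/y₁ = ½[√(1 + 8Fr₁²) − 1] = ½[√820.7 − 1] = 13.8.
y₂ = 13.8 × 1.15 = 15.9 m.

y₂ = 15.9 m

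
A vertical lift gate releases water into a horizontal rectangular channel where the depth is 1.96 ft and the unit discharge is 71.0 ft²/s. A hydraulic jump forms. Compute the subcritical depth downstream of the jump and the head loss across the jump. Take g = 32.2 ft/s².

y₂ = 11.7 ft; ΔE = 10.1 ft

V₁ = q/y₁ = 71.0/1.96 = 36.2 ft/s. Fr₁ = V₁/√(g·y₁) = 36.2/√(32.2×1.96) = 4.56.
Sequent-depth ratio: y₂/y₁ = ½[√(1 + 8Fr₁²) − 1] = ½[√167.3 − 1] = 5.97.
y₂ = 5.97 × 1.96 = 11.7 ft.
V₂ = q/y₂ = 71.0/11.7 = 6.07 ft/s. E₁ = y₁ + V₁²/2g = 22.3 ft; E₂ = y₂ + V₂²/2g = 12.3 ft. ΔE = E₁ − E₂ = 10.1 ft.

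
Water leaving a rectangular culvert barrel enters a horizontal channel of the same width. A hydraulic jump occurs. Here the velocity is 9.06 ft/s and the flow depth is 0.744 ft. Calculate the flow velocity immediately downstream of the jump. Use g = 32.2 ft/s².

V₂ = 4.18 ft/s

Fr₁ = V₁/√(g·y₁) = 9.06/√(32.2×0.744) = 1.85.
Conjugate-depth relation: y₂/y₁ = ½[√(1 + 8Fr₁²) − 1] = ½[√28.41 − 1] = 2.17.
y₂ = 2.17 × 0.744 = 1.61 ft.
q = V₁·y₁ = 9.06 × 0.744 = 6.74 ft²/s.
V₂ = q/y₂ = 6.74/1.61 = 4.18 ft/s.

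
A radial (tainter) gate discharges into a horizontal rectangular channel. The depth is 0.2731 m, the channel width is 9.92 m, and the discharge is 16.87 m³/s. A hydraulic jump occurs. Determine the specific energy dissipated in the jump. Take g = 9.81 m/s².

q = Q/b = 16.87/9.92 = 1.701 m²/s; V₁ = q/y₁ = 6.227 m/s. Fr₁ = V₁/√(g·y₁) = 3.804.
By Bélanger, y₂/y₁ = ½[√(1 + 8Fr₁²) − 1] = ½[√116.79 − 1] = 4.903.
y₂ = 4.903 × 0.2731 = 1.339 m.
Head loss: ΔE = (y₂ − y₁)³/(4y₁y₂) = (1.339 − 0.2731)³/(4×0.2731×1.339) = 1.211/1.463 = 0.8281 m.

ΔE = 0.8281 m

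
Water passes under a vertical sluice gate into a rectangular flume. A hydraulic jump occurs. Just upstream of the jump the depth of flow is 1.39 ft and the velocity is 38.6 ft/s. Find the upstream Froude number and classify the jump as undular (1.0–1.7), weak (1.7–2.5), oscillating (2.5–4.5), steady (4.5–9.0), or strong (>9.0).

Fr₁ = V₁/√(g·y₁) = 38.6/√(32.2×1.39) = 5.77.
Fr₁ = 5.77 lies in the steady range.

Fr₁ = 5.77; steady jump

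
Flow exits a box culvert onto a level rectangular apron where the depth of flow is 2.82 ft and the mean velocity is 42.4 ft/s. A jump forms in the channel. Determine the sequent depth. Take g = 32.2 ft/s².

Fr₁ = V₁/√(g·y₁) = 42.4/√(32.2×2.82) = 4.45.
By Bélanger, y₂/y₁ = ½[√(1 + 8Fr₁²) − 1] = ½[√159.4 − 1] = 5.81.
y₂ = 5.81 × 2.82 = 16.4 ft.

y₂ = 16.4 ft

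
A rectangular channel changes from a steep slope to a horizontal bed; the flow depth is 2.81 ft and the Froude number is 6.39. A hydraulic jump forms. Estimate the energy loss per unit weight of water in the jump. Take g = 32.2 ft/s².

Fr₁ = 6.39 (given).
By Bélanger, y₂/y₁ = ½[√(1 + 8Fr₁²) − 1] = ½[√327.7 − 1] = 8.55.
y₂ = 8.55 × 2.81 = 24.0 ft.
V₁ = Fr₁·√(g·y₁) = 6.39×√(32.2×2.81) = 60.8 ft/s; q = V₁·y₁ = 171 ft²/s. V₂ = q/y₂ = 171/24.0 = 7.11 ft/s. E₁ = y₁ + V₁²/2g = 60.2 ft; E₂ = y₂ + V₂²/2g = 24.8 ft. ΔE = E₁ − E₂ = 35.4 ft.

ΔE = 35.4 ft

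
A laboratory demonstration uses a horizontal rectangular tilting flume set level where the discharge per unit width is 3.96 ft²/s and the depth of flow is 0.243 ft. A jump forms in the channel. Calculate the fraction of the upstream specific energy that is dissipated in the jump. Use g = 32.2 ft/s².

ΔE/E₁ = 0.553 (55.3%)

V₁ = q/y₁ = 3.96/0.243 = 16.3 ft/s. Fr₁ = V₁/√(g·y₁) = 16.3/√(32.2×0.243) = 5.83.
Bélanger equation: y₂/y₁ = ½[√(1 + 8Fr₁²) − 1] = ½[√272.5 − 1] = 7.75.
y₂ = 7.75 × 0.243 = 1.88 ft.
E₁ = y₁ + V₁²/2g = 4.37 ft. ΔE = (y₂ − y₁)³/(4y₁y₂) = 2.41 ft. ΔE/E₁ = 2.41/4.37 = 0.553.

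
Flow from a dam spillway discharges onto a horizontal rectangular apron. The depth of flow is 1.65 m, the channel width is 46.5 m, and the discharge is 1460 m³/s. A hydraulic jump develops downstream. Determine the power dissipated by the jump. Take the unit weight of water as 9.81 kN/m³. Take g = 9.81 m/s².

P = 134409 kW

q = Q/b = 1460/46.5 = 31.4 m²/s; V₁ = q/y₁ = 19.0 m/s. Fr₁ = V₁/√(g·y₁) = 4.73.
Sequent-depth ratio: y₂/y₁ = ½[√(1 + 8Fr₁²) − 1] = ½[√180.0 − 1] = 6.21.
y₂ = 6.21 × 1.65 = 10.2 m.
Head loss: ΔE = (y₂ − y₁)³/(4y₁y₂) = (10.2 − 1.65)³/(4×1.65×10.2) = 634/67.6 = 9.38 m.
P = γ·Q·ΔE = 9.81 × 1460 × 9.38 = 134409 kW.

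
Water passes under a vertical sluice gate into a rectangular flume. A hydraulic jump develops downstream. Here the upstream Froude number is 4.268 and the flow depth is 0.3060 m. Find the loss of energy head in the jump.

Fr₁ = 4.268 (given).
From the momentum equation for a rectangular channel, y₂/y₁ = ½[√(1 + 8Fr₁²) − 1] = ½[√146.73 − 1] = 5.557.
y₂ = 5.557 × 0.3060 = 1.700 m.
Head loss: ΔE = (y₂ − y₁)³/(4y₁y₂) = (1.700 − 0.3060)³/(4×0.3060×1.700) = 2.711/2.081 = 1.302 m.

ΔE = 1.302 m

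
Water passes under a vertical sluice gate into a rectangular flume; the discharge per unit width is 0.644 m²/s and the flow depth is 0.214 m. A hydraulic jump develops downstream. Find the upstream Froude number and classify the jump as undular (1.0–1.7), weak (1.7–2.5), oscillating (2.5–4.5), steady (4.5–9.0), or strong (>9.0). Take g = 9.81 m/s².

Fr₁ = 2.08; weak jump

V₁ = q/y₁ = 0.644/0.214 = 3.01 m/s. Fr₁ = V₁/√(g·y₁) = 3.01/√(9.81×0.214) = 2.08.
Fr₁ = 2.08 lies in the weak range.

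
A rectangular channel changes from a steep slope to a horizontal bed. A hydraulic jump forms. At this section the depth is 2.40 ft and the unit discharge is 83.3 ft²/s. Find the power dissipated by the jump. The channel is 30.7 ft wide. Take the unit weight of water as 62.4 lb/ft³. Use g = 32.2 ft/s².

V₁ = q/y₁ = 83.3/2.40 = 34.7 ft/s. Fr₁ = V₁/√(g·y₁) = 34.7/√(32.2×2.40) = 3.95.
Sequent-depth ratio: y₂/y₁ = ½[√(1 + 8Fr₁²) − 1] = ½[√125.7 − 1] = 5.11.
y₂ = 5.11 × 2.40 = 12.3 ft.
Head loss: ΔE = (y₂ − y₁)³/(4y₁y₂) = (12.3 − 2.40)³/(4×2.40×12.3) = 957/118 = 8.13 ft.
Q = q·b = 83.3 × 30.7 = 2557 cfs. P = γ·Q·ΔE/550 = 62.4 × 2557 × 8.13 / 550 = 2360 hp.

P = 2360 hp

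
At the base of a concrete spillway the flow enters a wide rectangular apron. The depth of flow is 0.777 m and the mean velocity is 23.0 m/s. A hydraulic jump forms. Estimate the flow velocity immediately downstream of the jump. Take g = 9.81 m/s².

Fr₁ = V₁/√(g·y₁) = 23.0/√(9.81×0.777) = 8.33.
Conjugate-depth relation: y₂/y₁ = ½[√(1 + 8Fr₁²) − 1] = ½[√556.2 − 1] = 11.3.
y₂ = 11.3 × 0.777 = 8.77 m.
q = V₁·y₁ = 23.0 × 0.777 = 17.9 m²/s.
V₂ = q/y₂ = 17.9/8.77 = 2.04 m/s.

V₂ = 2.04 m/s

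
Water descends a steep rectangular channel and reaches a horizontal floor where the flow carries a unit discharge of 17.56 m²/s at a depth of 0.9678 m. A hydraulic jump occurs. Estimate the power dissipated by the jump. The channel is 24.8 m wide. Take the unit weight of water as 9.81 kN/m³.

P = 42227 kW

V₁ = q/y₁ = 17.56/0.9678 = 18.14 m/s. Fr₁ = V₁/√(g·y₁) = 18.14/√(9.81×0.9678) = 5.889.
Sequent-depth ratio: y₂/y₁ = ½[√(1 + 8Fr₁²) − 1] = ½[√278.40 − 1] = 7.843.
y₂ = 7.843 × 0.9678 = 7.590 m.
Head loss: ΔE = (y₂ − y₁)³/(4y₁y₂) = (7.590 − 0.9678)³/(4×0.9678×7.590) = 290.4/29.38 = 9.884 m.
Q = q·b = 17.56 × 24.8 = 435.5 m³/s. P = γ·Q·ΔE = 9.81 × 435.5 × 9.884 = 42227 kW.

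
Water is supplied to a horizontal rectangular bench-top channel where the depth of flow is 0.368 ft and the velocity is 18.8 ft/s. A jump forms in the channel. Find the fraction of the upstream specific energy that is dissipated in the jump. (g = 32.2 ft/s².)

Fr₁ = V₁/√(g·y₁) = 18.8/√(32.2×0.368) = 5.46.
Bélanger equation: y₂/y₁ = ½[√(1 + 8Fr₁²) − 1] = ½[√239.6 − 1] = 7.24.
y₂ = 7.24 × 0.368 = 2.66 ft.
E₁ = y₁ + V₁²/2g = 5.86 ft. ΔE = (y₂ − y₁)³/(4y₁y₂) = 3.09 ft. ΔE/E₁ = 3.09/5.86 = 0.527.

ΔE/E₁ = 0.527 (52.7%)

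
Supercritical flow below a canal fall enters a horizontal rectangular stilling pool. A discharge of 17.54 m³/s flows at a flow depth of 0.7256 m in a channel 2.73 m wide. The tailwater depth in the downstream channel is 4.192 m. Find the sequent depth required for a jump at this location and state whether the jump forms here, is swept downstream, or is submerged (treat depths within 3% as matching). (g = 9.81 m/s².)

y₂ = 3.062 m; the jump is submerged

q = Q/b = 17.54/2.73 = 6.425 m²/s; V₁ = q/y₁ = 8.855 m/s. Fr₁ = V₁/√(g·y₁) = 3.319.
By Bélanger, y₂/y₁ = ½[√(1 + 8Fr₁²) − 1] = ½[√89.118 − 1] = 4.220.
y₂ = 4.220 × 0.7256 = 3.062 m.
Tailwater y_tw = 4.192 m: y_tw > y₂, so the jump is submerged.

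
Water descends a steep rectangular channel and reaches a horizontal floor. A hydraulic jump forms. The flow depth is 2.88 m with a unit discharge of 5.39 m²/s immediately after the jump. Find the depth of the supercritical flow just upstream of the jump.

V₂ = q/y₂ = 5.39/2.88 = 1.87 m/s; Fr₂ = V₂/√(g·y₂) = 0.352.
From the momentum equation (using Fr₂), y₁/y₂ = ½[√(1 + 8Fr₂²) − 1] = ½[√1.992 − 1] = 0.206.
y₁ = 0.206 × 2.88 = 0.592 m.

y₁ = 0.592 m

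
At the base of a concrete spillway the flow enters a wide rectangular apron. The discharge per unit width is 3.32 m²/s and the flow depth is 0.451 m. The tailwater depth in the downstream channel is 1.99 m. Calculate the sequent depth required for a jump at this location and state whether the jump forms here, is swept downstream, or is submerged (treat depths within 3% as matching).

V₁ = q/y₁ = 3.32/0.451 = 7.36 m/s. Fr₁ = V₁/√(g·y₁) = 7.36/√(9.81×0.451) = 3.50.
From the momentum equation for a rectangular channel, y₂/y₁ = ½[√(1 + 8Fr₁²) − 1] = ½[√98.99 − 1] = 4.47.
y₂ = 4.47 × 0.451 = 2.02 m.
Tailwater y_tw = 1.99 m: y_tw ≈ y₂, so the jump forms here.

y₂ = 2.02 m; the jump forms here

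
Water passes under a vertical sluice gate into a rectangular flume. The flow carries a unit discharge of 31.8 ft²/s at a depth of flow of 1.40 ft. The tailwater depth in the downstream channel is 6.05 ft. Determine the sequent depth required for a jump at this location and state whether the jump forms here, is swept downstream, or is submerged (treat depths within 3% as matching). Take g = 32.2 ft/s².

y₂ = 6.03 ft; the jump forms here

V₁ = q/y₁ = 31.8/1.40 = 22.7 ft/s. Fr₁ = V₁/√(g·y₁) = 22.7/√(32.2×1.40) = 3.38.
By Bélanger, y₂/y₁ = ½[√(1 + 8Fr₁²) − 1] = ½[√92.56 − 1] = 4.31.
y₂ = 4.31 × 1.40 = 6.03 ft.
Tailwater y_tw = 6.05 ft: y_tw ≈ y₂, so the jump forms here.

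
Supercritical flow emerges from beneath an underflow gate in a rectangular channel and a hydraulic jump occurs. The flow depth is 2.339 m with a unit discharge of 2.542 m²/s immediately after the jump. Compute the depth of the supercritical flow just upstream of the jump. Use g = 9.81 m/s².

y₁ = 0.2201 m

V₂ = q/y₂ = 2.542/2.339 = 1.087 m/s; Fr₂ = V₂/√(g·y₂) = 0.2269.
Since the conjugate-depth ratio holds either way, y₁/y₂ = ½[√(1 + 8Fr₂²) − 1] = ½[√1.4118 − 1] = 0.09409.
y₁ = 0.09409 × 2.339 = 0.2201 m.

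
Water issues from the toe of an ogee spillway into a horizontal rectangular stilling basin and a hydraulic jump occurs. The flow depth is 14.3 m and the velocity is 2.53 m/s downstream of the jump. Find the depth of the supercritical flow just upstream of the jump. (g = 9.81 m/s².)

Fr₂ = V₂/√(g·y₂) = 2.53/√(9.81×14.3) = 0.214.
Since the conjugate-depth ratio holds either way, y₁/y₂ = ½[√(1 + 8Fr₂²) − 1] = ½[√1.365 − 1] = 0.0842.
y₁ = 0.0842 × 14.3 = 1.20 m.

y₁ = 1.20 m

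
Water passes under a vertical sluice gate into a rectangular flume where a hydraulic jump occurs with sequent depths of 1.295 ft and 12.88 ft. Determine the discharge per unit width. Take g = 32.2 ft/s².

q = 61.70 ft²/s

For a rectangular channel the momentum equation gives q² = ½·g·y₁·y₂·(y₁ + y₂) = ½×32.2×1.295×12.88×14.18 = 3807.
q = √3807 = 61.70 ft²/s.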